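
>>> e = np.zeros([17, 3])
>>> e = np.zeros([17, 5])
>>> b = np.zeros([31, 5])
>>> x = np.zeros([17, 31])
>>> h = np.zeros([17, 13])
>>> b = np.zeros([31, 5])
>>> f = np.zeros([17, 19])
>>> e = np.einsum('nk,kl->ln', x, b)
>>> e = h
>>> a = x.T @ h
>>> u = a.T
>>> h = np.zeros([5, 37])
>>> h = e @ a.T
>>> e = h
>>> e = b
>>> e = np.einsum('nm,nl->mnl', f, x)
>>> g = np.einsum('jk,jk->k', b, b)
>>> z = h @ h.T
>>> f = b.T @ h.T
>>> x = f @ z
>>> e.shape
(19, 17, 31)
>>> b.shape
(31, 5)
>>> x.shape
(5, 17)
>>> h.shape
(17, 31)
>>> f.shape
(5, 17)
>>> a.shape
(31, 13)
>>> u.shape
(13, 31)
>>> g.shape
(5,)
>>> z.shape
(17, 17)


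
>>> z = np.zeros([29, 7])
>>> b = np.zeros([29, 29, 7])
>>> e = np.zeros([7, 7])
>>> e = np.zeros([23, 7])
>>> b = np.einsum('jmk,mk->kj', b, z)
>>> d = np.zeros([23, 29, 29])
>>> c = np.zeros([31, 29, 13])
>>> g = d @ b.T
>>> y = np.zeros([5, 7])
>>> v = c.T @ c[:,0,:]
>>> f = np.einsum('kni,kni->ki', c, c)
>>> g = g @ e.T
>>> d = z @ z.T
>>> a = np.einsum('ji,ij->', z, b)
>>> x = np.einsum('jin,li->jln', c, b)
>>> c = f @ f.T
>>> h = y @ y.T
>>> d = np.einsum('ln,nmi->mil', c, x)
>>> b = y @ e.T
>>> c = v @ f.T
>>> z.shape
(29, 7)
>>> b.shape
(5, 23)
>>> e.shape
(23, 7)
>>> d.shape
(7, 13, 31)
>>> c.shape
(13, 29, 31)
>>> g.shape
(23, 29, 23)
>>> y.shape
(5, 7)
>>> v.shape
(13, 29, 13)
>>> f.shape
(31, 13)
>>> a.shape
()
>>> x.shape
(31, 7, 13)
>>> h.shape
(5, 5)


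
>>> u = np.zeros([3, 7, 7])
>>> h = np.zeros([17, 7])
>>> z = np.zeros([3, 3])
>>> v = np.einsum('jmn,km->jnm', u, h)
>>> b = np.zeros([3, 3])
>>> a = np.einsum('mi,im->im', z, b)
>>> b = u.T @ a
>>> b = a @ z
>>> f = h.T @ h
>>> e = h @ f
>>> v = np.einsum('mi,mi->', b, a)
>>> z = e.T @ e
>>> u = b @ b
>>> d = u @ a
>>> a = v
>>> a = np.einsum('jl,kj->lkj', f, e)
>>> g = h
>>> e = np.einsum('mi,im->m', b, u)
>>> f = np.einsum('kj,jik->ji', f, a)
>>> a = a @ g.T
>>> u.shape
(3, 3)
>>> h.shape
(17, 7)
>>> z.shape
(7, 7)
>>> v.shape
()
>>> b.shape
(3, 3)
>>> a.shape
(7, 17, 17)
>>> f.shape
(7, 17)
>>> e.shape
(3,)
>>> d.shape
(3, 3)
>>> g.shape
(17, 7)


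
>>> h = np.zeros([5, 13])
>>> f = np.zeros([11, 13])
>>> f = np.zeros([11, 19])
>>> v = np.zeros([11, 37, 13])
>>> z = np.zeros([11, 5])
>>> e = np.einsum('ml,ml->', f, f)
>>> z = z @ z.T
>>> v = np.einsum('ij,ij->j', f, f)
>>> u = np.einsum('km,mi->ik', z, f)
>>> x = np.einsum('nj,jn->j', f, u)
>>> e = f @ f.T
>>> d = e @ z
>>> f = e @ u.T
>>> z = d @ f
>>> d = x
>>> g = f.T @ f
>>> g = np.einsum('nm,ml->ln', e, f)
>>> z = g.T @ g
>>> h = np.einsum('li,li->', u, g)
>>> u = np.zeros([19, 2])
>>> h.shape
()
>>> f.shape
(11, 19)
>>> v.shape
(19,)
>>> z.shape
(11, 11)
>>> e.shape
(11, 11)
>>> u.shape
(19, 2)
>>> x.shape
(19,)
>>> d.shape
(19,)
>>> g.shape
(19, 11)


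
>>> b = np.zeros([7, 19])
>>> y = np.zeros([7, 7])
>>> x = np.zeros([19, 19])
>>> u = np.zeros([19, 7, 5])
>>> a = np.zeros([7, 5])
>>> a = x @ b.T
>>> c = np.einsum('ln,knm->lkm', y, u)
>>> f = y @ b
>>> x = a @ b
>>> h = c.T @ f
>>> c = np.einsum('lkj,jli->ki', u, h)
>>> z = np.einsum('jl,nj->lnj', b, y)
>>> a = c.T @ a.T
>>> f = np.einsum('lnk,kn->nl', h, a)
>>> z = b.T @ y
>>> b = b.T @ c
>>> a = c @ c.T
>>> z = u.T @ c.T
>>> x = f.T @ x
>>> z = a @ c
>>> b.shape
(19, 19)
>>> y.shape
(7, 7)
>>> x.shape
(5, 19)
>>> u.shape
(19, 7, 5)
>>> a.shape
(7, 7)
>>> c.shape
(7, 19)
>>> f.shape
(19, 5)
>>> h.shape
(5, 19, 19)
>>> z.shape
(7, 19)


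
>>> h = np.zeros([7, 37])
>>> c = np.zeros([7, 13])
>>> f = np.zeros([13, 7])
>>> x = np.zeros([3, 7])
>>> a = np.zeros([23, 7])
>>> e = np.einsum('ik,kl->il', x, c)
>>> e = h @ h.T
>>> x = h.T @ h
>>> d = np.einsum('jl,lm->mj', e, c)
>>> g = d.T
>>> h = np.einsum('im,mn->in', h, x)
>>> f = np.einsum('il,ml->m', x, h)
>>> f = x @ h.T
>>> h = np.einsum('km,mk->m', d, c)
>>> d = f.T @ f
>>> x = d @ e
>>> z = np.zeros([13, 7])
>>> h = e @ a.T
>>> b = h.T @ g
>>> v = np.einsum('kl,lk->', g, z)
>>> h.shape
(7, 23)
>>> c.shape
(7, 13)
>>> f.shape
(37, 7)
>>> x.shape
(7, 7)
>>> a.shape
(23, 7)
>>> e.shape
(7, 7)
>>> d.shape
(7, 7)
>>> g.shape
(7, 13)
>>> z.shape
(13, 7)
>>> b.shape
(23, 13)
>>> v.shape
()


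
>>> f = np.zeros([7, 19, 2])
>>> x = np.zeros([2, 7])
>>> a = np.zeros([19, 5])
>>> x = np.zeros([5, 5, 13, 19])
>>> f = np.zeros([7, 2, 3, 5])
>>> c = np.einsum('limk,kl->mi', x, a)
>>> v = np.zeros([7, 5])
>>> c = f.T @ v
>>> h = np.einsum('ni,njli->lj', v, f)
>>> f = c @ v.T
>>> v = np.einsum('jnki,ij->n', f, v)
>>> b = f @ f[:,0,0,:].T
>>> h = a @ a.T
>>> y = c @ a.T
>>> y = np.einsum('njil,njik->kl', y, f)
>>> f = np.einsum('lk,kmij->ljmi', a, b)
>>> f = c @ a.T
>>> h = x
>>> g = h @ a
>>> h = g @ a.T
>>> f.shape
(5, 3, 2, 19)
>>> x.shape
(5, 5, 13, 19)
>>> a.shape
(19, 5)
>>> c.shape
(5, 3, 2, 5)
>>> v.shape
(3,)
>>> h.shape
(5, 5, 13, 19)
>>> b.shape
(5, 3, 2, 5)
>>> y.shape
(7, 19)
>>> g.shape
(5, 5, 13, 5)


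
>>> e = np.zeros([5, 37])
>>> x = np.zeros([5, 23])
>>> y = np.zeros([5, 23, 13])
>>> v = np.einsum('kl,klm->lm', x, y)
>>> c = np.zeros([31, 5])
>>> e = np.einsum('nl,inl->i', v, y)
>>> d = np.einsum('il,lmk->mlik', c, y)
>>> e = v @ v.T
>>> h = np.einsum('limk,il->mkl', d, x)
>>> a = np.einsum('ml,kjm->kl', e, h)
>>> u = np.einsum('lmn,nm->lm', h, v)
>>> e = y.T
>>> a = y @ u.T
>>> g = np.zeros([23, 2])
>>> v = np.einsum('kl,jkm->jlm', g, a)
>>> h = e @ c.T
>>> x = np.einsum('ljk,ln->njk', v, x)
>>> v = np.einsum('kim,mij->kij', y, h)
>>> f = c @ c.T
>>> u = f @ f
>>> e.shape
(13, 23, 5)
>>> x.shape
(23, 2, 31)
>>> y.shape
(5, 23, 13)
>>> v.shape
(5, 23, 31)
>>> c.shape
(31, 5)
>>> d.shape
(23, 5, 31, 13)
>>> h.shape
(13, 23, 31)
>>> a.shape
(5, 23, 31)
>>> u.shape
(31, 31)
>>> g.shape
(23, 2)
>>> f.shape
(31, 31)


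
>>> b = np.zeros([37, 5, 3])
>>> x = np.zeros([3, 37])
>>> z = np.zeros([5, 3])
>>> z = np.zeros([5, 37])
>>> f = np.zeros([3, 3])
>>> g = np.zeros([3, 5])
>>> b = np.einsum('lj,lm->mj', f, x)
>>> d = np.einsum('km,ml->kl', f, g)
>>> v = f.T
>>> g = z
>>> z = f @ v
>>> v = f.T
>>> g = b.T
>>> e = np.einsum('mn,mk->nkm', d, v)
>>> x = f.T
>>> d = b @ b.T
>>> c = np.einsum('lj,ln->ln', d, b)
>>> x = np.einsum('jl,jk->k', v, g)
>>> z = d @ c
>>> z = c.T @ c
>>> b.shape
(37, 3)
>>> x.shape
(37,)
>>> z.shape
(3, 3)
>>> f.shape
(3, 3)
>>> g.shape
(3, 37)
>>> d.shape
(37, 37)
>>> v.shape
(3, 3)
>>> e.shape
(5, 3, 3)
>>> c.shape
(37, 3)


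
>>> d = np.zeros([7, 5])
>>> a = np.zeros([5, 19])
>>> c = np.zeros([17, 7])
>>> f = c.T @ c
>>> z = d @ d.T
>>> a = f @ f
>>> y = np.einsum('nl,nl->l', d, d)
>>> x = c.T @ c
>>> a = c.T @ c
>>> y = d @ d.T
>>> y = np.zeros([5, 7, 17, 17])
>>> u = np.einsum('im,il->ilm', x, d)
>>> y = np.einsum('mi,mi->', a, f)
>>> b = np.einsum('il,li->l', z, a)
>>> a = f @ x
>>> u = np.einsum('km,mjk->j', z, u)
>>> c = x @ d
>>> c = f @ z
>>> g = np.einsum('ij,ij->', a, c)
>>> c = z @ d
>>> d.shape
(7, 5)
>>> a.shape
(7, 7)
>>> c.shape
(7, 5)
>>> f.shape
(7, 7)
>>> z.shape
(7, 7)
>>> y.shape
()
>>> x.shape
(7, 7)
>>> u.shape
(5,)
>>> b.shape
(7,)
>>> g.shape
()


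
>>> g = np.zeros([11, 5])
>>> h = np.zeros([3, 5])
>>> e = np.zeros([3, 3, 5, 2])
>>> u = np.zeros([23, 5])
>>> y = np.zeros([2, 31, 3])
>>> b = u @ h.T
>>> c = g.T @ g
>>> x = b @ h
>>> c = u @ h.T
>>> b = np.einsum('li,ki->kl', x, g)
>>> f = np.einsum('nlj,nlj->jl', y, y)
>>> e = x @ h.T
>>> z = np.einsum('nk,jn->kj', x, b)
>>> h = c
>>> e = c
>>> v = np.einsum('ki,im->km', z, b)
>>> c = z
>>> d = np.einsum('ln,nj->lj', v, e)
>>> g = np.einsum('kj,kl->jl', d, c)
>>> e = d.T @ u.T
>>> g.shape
(3, 11)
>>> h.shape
(23, 3)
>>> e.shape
(3, 23)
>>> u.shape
(23, 5)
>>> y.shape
(2, 31, 3)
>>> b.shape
(11, 23)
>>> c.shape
(5, 11)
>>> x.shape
(23, 5)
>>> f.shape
(3, 31)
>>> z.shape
(5, 11)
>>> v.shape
(5, 23)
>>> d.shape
(5, 3)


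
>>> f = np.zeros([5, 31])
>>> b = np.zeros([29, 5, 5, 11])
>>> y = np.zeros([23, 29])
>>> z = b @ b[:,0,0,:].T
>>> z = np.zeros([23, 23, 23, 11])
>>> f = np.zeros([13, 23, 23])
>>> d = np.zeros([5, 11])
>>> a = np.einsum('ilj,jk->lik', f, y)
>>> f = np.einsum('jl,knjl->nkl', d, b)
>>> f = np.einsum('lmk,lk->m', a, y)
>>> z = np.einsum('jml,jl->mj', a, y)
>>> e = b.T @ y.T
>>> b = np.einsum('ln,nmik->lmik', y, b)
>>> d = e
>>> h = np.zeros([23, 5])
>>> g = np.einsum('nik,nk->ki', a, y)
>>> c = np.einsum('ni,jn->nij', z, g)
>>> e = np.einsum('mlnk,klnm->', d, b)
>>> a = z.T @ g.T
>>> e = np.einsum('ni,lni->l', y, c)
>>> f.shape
(13,)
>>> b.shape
(23, 5, 5, 11)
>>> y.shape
(23, 29)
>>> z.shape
(13, 23)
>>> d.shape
(11, 5, 5, 23)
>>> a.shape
(23, 29)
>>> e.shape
(13,)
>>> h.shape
(23, 5)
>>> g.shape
(29, 13)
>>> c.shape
(13, 23, 29)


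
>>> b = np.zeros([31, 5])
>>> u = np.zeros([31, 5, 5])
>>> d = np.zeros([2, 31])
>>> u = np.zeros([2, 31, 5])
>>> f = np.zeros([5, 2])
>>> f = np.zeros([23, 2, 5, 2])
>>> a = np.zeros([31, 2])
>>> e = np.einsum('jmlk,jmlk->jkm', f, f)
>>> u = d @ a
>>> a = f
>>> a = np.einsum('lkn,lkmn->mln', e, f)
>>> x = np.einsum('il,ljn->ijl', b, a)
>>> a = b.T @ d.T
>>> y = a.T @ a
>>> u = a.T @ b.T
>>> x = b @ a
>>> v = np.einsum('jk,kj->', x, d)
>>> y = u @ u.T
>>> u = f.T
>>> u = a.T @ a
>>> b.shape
(31, 5)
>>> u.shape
(2, 2)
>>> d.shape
(2, 31)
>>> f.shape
(23, 2, 5, 2)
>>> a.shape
(5, 2)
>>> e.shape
(23, 2, 2)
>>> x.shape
(31, 2)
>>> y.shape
(2, 2)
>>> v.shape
()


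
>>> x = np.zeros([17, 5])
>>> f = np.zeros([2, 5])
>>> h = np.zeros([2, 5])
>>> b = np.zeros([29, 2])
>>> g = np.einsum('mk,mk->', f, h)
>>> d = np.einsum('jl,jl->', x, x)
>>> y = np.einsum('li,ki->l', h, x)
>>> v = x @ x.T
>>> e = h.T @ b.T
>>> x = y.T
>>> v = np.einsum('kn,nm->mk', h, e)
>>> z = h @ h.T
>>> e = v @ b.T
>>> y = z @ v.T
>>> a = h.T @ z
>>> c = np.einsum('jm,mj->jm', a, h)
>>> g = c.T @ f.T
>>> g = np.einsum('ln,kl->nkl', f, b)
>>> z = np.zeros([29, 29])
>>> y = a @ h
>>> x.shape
(2,)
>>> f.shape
(2, 5)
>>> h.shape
(2, 5)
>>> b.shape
(29, 2)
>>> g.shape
(5, 29, 2)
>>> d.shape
()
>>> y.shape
(5, 5)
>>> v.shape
(29, 2)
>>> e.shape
(29, 29)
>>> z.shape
(29, 29)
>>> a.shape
(5, 2)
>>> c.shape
(5, 2)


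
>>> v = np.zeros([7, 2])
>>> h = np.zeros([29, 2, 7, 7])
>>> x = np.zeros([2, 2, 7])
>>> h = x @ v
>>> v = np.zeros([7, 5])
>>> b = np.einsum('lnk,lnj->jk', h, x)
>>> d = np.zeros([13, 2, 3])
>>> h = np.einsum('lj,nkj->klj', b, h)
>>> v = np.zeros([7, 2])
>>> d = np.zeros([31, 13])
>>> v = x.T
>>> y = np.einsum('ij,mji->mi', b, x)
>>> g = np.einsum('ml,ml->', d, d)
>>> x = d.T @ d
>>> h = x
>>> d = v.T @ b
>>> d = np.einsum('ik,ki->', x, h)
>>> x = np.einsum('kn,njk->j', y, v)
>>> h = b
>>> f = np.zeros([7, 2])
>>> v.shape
(7, 2, 2)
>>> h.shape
(7, 2)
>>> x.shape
(2,)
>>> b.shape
(7, 2)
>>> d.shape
()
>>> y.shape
(2, 7)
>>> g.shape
()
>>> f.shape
(7, 2)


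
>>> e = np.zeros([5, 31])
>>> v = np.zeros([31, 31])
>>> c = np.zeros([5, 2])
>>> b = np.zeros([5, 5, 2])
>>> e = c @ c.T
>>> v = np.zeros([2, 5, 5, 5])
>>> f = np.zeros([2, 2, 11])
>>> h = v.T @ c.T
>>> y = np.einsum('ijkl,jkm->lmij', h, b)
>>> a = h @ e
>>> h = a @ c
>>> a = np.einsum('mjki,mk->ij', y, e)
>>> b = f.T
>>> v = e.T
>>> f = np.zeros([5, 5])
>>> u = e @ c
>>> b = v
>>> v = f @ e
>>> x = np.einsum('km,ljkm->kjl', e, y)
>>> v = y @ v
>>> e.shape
(5, 5)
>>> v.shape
(5, 2, 5, 5)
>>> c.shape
(5, 2)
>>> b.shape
(5, 5)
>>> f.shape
(5, 5)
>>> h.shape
(5, 5, 5, 2)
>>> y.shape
(5, 2, 5, 5)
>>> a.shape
(5, 2)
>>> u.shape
(5, 2)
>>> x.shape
(5, 2, 5)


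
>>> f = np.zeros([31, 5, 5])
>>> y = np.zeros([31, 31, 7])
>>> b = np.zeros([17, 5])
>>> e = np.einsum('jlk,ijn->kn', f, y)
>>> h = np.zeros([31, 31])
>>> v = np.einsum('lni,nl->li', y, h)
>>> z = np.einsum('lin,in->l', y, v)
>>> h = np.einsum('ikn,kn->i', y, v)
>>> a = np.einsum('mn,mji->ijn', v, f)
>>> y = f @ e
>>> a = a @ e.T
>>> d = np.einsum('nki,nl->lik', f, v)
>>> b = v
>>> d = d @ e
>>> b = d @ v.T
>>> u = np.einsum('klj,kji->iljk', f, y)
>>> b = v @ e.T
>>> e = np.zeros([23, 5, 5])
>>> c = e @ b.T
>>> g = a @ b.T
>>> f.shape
(31, 5, 5)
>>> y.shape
(31, 5, 7)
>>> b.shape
(31, 5)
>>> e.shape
(23, 5, 5)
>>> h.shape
(31,)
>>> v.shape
(31, 7)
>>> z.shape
(31,)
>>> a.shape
(5, 5, 5)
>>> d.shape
(7, 5, 7)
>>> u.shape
(7, 5, 5, 31)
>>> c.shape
(23, 5, 31)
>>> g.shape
(5, 5, 31)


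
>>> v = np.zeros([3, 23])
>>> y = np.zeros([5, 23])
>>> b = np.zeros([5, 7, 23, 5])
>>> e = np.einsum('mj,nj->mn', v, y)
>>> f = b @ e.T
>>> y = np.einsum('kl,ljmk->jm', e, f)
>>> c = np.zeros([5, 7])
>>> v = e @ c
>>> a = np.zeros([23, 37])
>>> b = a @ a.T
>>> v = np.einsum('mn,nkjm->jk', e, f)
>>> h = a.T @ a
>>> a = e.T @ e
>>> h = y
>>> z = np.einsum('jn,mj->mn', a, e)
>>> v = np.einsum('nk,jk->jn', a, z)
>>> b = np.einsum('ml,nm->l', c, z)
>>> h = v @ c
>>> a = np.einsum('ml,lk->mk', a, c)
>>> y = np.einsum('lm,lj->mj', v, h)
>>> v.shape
(3, 5)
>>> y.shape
(5, 7)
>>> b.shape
(7,)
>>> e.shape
(3, 5)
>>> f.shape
(5, 7, 23, 3)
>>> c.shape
(5, 7)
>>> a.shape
(5, 7)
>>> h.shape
(3, 7)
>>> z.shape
(3, 5)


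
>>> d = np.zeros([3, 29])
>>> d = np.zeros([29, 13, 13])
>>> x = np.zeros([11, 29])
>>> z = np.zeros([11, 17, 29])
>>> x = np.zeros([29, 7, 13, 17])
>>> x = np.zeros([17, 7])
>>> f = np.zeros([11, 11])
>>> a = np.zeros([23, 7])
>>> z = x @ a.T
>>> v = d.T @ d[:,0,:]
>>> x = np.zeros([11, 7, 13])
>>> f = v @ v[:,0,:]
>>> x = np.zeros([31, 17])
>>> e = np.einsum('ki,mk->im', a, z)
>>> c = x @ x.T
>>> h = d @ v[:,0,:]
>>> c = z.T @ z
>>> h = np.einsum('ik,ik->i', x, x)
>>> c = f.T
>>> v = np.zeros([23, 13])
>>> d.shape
(29, 13, 13)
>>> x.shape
(31, 17)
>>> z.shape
(17, 23)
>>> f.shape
(13, 13, 13)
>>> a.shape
(23, 7)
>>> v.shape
(23, 13)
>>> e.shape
(7, 17)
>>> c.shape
(13, 13, 13)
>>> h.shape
(31,)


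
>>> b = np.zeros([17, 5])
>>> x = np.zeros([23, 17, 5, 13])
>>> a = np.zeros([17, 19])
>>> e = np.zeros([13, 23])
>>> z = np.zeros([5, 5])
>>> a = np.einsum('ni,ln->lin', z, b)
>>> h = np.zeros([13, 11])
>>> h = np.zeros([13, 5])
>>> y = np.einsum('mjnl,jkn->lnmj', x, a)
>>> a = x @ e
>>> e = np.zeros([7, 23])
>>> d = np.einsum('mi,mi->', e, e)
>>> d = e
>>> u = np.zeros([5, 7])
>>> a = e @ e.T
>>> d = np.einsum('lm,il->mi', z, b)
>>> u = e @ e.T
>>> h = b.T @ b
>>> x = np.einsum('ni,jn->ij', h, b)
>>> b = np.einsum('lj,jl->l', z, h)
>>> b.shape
(5,)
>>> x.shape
(5, 17)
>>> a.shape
(7, 7)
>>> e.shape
(7, 23)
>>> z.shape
(5, 5)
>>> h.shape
(5, 5)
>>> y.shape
(13, 5, 23, 17)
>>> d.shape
(5, 17)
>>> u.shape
(7, 7)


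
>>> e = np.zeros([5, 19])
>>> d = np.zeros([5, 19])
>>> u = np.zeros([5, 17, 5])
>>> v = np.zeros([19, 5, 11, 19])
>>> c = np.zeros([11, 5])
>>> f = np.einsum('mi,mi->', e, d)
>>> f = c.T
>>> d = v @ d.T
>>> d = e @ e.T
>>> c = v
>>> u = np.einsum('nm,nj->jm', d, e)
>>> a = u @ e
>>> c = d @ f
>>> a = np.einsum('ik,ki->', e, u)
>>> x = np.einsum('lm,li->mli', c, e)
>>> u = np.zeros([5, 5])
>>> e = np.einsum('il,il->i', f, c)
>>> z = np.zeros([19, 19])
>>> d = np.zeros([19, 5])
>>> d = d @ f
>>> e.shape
(5,)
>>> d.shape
(19, 11)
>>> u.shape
(5, 5)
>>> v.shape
(19, 5, 11, 19)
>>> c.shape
(5, 11)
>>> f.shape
(5, 11)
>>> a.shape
()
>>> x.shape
(11, 5, 19)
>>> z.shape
(19, 19)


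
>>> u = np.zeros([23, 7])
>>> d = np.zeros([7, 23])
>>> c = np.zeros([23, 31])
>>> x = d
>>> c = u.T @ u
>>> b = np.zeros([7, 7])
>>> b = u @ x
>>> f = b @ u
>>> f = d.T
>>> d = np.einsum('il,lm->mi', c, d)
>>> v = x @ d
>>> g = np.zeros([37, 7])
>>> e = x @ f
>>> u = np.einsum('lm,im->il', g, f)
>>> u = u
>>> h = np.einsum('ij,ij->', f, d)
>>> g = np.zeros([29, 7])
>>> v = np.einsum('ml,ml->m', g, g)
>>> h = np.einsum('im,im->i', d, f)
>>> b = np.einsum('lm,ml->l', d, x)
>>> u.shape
(23, 37)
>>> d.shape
(23, 7)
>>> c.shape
(7, 7)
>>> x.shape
(7, 23)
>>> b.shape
(23,)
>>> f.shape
(23, 7)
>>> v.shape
(29,)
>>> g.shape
(29, 7)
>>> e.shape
(7, 7)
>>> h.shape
(23,)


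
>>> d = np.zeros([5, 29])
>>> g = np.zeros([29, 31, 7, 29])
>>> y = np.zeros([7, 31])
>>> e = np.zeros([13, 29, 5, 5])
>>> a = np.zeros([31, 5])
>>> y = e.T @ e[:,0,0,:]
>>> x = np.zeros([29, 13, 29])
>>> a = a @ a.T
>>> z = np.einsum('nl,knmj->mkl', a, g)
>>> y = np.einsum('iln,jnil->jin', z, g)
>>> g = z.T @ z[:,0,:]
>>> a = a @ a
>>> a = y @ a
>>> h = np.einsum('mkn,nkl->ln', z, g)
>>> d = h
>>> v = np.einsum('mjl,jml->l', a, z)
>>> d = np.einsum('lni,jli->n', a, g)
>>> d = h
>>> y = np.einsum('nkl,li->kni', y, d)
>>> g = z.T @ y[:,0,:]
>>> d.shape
(31, 31)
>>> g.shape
(31, 29, 31)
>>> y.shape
(7, 29, 31)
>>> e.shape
(13, 29, 5, 5)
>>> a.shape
(29, 7, 31)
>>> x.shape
(29, 13, 29)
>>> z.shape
(7, 29, 31)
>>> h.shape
(31, 31)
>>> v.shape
(31,)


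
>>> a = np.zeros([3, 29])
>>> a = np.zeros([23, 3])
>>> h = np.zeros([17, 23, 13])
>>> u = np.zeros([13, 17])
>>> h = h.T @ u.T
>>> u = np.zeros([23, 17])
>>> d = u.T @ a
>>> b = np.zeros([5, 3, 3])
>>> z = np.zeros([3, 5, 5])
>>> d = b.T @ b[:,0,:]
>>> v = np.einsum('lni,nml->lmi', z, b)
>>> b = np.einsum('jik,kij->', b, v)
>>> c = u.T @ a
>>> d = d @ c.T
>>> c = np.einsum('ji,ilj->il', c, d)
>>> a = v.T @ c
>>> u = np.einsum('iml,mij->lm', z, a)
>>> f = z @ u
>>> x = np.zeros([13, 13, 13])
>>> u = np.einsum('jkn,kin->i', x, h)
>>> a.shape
(5, 3, 3)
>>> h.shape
(13, 23, 13)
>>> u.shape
(23,)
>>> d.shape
(3, 3, 17)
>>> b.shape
()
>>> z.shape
(3, 5, 5)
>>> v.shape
(3, 3, 5)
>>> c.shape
(3, 3)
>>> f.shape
(3, 5, 5)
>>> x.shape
(13, 13, 13)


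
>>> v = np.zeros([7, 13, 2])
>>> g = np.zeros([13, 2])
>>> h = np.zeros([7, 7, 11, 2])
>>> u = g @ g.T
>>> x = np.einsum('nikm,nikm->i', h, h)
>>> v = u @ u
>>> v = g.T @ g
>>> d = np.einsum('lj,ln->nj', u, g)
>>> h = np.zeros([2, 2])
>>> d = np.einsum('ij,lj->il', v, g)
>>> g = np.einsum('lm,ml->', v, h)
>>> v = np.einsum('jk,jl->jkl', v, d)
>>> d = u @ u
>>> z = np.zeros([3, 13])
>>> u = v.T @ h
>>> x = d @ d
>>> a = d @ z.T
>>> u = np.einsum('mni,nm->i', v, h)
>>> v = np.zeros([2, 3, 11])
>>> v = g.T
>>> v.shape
()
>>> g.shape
()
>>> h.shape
(2, 2)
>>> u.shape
(13,)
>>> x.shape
(13, 13)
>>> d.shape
(13, 13)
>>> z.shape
(3, 13)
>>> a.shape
(13, 3)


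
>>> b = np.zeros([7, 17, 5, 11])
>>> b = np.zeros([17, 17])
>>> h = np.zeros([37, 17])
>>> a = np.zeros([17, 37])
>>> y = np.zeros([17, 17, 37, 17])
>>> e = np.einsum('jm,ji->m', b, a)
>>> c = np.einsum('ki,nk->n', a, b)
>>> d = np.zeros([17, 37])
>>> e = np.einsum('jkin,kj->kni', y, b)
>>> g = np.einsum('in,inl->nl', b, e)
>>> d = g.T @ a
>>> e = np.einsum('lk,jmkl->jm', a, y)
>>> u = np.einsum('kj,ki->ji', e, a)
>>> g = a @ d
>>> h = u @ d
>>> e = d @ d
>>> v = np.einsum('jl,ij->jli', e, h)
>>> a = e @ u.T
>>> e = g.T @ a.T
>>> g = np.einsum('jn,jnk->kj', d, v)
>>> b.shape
(17, 17)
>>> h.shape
(17, 37)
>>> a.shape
(37, 17)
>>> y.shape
(17, 17, 37, 17)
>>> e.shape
(37, 37)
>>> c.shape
(17,)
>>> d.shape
(37, 37)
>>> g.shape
(17, 37)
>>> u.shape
(17, 37)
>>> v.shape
(37, 37, 17)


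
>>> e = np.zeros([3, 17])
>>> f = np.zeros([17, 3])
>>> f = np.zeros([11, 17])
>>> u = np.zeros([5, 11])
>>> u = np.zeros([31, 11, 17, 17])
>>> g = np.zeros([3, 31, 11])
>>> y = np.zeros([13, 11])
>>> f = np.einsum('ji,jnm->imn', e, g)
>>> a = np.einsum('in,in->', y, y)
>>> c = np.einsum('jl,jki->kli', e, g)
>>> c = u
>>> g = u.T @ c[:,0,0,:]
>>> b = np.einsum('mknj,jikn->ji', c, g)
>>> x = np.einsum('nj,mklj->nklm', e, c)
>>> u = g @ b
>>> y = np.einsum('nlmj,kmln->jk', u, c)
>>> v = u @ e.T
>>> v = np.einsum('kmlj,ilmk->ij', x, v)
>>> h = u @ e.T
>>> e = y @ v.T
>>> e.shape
(17, 17)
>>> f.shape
(17, 11, 31)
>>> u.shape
(17, 17, 11, 17)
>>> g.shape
(17, 17, 11, 17)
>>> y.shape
(17, 31)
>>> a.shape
()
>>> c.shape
(31, 11, 17, 17)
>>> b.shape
(17, 17)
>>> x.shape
(3, 11, 17, 31)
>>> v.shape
(17, 31)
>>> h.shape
(17, 17, 11, 3)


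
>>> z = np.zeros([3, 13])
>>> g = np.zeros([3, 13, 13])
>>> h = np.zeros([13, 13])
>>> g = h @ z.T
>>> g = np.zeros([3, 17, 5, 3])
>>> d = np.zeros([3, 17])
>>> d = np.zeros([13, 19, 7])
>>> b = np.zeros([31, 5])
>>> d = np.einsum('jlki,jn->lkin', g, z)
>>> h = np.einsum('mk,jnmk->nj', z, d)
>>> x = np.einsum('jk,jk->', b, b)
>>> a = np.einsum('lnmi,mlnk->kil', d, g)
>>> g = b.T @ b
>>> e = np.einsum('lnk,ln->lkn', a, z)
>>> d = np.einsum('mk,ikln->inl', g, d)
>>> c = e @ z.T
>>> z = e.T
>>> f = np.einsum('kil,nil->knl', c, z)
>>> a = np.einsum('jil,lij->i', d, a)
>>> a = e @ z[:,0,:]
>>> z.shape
(13, 17, 3)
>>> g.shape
(5, 5)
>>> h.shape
(5, 17)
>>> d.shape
(17, 13, 3)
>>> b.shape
(31, 5)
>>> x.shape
()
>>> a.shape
(3, 17, 3)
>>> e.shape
(3, 17, 13)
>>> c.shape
(3, 17, 3)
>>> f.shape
(3, 13, 3)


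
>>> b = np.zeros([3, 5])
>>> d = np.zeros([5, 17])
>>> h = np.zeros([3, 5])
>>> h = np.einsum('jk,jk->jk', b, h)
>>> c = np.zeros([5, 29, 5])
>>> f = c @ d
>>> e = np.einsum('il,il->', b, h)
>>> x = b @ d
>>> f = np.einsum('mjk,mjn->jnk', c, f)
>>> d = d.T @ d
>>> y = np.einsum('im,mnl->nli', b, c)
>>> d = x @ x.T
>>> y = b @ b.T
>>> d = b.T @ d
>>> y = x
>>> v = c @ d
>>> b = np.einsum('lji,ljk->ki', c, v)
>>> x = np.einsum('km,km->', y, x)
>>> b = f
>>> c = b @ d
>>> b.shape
(29, 17, 5)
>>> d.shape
(5, 3)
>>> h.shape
(3, 5)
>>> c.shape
(29, 17, 3)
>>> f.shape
(29, 17, 5)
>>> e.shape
()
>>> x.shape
()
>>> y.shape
(3, 17)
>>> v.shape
(5, 29, 3)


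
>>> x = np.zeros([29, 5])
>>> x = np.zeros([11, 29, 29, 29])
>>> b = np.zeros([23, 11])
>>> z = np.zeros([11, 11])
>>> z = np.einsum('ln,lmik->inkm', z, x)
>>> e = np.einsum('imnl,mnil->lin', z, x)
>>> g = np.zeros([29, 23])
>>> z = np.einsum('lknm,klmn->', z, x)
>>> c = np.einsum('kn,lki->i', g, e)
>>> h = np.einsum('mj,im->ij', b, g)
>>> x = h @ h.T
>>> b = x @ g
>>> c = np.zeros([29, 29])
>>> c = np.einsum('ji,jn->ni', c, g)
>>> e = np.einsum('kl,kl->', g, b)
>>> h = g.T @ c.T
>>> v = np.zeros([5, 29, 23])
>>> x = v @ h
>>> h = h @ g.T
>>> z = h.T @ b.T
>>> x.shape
(5, 29, 23)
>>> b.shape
(29, 23)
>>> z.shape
(29, 29)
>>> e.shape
()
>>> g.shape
(29, 23)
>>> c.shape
(23, 29)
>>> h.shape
(23, 29)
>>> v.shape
(5, 29, 23)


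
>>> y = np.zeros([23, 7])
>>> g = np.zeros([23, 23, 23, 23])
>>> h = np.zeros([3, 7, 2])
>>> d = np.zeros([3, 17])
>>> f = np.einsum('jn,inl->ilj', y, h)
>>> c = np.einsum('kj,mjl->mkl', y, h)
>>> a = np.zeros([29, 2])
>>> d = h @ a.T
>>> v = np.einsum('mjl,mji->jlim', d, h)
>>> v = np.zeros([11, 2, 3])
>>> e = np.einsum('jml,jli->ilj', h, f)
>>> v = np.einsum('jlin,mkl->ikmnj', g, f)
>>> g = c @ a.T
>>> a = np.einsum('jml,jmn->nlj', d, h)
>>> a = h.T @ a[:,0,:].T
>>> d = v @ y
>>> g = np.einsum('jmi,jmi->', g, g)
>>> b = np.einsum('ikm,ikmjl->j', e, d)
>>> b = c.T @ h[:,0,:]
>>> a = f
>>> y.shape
(23, 7)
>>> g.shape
()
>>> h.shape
(3, 7, 2)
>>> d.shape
(23, 2, 3, 23, 7)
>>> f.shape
(3, 2, 23)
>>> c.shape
(3, 23, 2)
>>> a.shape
(3, 2, 23)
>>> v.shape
(23, 2, 3, 23, 23)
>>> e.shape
(23, 2, 3)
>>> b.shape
(2, 23, 2)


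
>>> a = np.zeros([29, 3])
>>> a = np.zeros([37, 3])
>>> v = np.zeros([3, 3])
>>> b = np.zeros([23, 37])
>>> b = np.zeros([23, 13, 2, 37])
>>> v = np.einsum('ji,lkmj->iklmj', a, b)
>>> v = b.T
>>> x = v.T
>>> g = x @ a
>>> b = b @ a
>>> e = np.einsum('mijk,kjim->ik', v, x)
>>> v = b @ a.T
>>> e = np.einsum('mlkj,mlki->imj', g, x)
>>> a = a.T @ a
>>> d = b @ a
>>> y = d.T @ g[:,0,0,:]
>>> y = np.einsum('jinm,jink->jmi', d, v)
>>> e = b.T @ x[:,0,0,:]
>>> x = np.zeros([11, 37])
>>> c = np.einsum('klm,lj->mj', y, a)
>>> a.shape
(3, 3)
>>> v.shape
(23, 13, 2, 37)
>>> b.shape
(23, 13, 2, 3)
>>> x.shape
(11, 37)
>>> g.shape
(23, 13, 2, 3)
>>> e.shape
(3, 2, 13, 37)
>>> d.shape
(23, 13, 2, 3)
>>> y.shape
(23, 3, 13)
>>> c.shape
(13, 3)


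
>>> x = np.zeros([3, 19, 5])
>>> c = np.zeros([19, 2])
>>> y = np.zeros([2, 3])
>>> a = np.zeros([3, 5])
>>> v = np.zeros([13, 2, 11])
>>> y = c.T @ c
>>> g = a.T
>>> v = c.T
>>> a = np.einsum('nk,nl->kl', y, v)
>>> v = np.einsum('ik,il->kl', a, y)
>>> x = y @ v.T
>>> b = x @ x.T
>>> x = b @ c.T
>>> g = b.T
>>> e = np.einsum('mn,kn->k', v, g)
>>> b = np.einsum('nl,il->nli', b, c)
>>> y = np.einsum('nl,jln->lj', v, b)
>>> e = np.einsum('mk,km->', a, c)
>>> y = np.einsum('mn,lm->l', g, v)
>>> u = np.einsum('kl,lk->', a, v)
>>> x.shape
(2, 19)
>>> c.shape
(19, 2)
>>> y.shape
(19,)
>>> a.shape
(2, 19)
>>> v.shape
(19, 2)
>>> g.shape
(2, 2)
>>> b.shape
(2, 2, 19)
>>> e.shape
()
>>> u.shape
()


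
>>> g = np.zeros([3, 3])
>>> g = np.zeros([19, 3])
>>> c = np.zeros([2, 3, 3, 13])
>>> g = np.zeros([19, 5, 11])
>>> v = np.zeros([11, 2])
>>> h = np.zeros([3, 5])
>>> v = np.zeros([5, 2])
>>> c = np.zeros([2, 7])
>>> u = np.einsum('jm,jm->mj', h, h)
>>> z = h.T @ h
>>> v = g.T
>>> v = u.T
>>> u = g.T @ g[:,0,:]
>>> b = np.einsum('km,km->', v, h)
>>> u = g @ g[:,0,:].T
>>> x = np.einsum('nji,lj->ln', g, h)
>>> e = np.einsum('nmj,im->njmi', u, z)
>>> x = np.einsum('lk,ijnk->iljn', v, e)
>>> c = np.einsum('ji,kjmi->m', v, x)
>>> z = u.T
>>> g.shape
(19, 5, 11)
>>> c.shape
(19,)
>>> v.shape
(3, 5)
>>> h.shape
(3, 5)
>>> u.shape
(19, 5, 19)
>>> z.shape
(19, 5, 19)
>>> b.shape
()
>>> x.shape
(19, 3, 19, 5)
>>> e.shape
(19, 19, 5, 5)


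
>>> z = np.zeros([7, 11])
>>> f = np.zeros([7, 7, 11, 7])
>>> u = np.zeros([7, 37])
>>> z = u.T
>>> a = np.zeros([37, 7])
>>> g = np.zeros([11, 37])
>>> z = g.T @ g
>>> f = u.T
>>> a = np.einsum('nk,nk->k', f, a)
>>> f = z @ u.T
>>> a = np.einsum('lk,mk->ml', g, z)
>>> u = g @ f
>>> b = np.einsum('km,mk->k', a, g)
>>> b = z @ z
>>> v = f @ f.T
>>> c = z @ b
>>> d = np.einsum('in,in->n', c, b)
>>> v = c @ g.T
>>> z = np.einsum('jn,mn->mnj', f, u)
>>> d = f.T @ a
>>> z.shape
(11, 7, 37)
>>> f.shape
(37, 7)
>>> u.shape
(11, 7)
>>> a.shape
(37, 11)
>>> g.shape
(11, 37)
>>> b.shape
(37, 37)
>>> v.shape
(37, 11)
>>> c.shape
(37, 37)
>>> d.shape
(7, 11)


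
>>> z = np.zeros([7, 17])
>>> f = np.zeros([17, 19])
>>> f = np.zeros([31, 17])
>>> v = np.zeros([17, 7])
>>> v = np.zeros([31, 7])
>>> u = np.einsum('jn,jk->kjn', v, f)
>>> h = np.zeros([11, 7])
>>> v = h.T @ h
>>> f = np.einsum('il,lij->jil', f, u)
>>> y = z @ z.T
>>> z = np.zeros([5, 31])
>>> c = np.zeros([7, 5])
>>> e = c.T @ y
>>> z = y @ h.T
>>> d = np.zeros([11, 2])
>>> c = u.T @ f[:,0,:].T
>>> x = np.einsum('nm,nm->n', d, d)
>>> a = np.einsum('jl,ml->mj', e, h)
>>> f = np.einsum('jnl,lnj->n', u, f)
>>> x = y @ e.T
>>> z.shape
(7, 11)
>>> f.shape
(31,)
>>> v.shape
(7, 7)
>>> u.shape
(17, 31, 7)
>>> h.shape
(11, 7)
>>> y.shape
(7, 7)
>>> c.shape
(7, 31, 7)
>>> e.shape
(5, 7)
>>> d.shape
(11, 2)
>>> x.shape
(7, 5)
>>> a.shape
(11, 5)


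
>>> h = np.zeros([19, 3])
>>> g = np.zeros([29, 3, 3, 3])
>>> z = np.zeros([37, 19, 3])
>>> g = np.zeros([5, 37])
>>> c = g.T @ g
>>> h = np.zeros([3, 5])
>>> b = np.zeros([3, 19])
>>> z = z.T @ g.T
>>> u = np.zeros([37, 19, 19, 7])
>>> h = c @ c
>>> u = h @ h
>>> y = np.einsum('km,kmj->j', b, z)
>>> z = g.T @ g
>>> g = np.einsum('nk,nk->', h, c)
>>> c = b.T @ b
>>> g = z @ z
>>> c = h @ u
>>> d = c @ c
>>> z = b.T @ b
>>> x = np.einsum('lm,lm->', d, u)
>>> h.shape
(37, 37)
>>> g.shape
(37, 37)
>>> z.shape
(19, 19)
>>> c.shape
(37, 37)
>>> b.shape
(3, 19)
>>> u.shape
(37, 37)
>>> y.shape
(5,)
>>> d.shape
(37, 37)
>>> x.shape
()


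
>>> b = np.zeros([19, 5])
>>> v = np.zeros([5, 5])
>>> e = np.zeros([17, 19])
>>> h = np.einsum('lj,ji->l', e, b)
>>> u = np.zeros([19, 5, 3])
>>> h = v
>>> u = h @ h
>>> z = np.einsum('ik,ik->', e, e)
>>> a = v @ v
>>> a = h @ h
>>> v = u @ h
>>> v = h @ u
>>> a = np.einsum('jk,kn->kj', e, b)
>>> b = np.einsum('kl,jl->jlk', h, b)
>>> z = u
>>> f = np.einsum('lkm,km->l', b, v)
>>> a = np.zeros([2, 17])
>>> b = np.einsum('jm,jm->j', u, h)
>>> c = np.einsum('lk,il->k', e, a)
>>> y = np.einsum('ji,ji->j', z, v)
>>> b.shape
(5,)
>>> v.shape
(5, 5)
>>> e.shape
(17, 19)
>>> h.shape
(5, 5)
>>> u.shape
(5, 5)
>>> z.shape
(5, 5)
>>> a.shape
(2, 17)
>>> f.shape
(19,)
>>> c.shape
(19,)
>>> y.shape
(5,)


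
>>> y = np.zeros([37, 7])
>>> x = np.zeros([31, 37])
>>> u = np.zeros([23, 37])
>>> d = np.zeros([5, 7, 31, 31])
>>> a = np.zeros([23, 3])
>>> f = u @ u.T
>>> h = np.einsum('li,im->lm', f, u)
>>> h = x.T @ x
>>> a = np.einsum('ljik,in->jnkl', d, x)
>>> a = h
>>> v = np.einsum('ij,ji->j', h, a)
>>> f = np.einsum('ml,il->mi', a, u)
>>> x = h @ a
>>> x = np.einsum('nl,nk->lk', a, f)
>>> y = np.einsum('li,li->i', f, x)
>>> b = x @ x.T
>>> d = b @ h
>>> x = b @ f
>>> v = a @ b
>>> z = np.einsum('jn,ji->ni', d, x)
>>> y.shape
(23,)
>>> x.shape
(37, 23)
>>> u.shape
(23, 37)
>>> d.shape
(37, 37)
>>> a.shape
(37, 37)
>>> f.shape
(37, 23)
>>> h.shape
(37, 37)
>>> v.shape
(37, 37)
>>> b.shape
(37, 37)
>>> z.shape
(37, 23)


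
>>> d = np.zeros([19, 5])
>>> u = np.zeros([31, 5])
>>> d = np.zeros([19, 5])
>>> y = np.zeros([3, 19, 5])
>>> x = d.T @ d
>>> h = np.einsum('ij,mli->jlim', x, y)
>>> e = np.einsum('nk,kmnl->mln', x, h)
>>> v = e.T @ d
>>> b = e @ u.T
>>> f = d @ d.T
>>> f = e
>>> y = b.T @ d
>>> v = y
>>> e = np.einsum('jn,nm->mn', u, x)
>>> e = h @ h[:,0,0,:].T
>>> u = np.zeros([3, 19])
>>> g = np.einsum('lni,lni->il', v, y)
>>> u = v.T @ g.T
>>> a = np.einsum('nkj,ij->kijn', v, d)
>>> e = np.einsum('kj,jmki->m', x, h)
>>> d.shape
(19, 5)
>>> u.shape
(5, 3, 5)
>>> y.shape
(31, 3, 5)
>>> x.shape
(5, 5)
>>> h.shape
(5, 19, 5, 3)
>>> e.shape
(19,)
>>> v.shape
(31, 3, 5)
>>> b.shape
(19, 3, 31)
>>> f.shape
(19, 3, 5)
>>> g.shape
(5, 31)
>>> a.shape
(3, 19, 5, 31)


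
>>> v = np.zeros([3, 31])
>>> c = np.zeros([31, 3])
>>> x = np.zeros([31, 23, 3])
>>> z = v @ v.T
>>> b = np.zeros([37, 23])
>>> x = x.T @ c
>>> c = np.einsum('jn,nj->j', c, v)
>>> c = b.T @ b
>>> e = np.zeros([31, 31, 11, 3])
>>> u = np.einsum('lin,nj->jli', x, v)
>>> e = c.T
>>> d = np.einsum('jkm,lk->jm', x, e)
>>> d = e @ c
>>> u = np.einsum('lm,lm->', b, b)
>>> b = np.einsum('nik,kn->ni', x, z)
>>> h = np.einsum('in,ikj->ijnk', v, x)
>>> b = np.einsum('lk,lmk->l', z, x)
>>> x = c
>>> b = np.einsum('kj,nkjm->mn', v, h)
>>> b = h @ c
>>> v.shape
(3, 31)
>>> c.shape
(23, 23)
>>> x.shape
(23, 23)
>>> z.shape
(3, 3)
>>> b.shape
(3, 3, 31, 23)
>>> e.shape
(23, 23)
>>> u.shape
()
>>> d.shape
(23, 23)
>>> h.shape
(3, 3, 31, 23)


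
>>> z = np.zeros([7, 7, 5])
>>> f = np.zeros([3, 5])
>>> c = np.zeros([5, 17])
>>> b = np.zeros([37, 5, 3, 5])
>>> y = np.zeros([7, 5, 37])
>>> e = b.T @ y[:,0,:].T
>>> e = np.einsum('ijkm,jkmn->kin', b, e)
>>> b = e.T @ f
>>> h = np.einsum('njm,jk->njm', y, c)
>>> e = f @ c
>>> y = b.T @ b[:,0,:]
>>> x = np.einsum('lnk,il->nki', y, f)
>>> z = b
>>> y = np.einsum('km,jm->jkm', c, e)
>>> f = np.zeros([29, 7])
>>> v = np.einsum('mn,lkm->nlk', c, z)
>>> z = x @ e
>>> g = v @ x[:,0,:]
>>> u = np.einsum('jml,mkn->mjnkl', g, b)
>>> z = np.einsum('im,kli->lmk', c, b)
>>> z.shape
(37, 17, 7)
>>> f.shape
(29, 7)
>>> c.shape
(5, 17)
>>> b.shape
(7, 37, 5)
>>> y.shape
(3, 5, 17)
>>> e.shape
(3, 17)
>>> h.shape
(7, 5, 37)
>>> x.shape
(37, 5, 3)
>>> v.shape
(17, 7, 37)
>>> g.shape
(17, 7, 3)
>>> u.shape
(7, 17, 5, 37, 3)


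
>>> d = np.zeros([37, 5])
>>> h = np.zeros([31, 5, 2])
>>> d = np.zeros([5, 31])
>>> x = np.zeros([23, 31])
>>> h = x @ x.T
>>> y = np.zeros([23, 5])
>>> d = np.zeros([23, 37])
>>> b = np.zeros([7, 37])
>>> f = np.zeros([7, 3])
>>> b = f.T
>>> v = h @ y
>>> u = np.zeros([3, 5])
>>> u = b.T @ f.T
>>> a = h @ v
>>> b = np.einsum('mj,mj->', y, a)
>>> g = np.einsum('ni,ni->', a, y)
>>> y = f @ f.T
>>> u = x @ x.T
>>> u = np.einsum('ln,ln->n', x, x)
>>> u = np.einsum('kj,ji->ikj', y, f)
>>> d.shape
(23, 37)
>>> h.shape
(23, 23)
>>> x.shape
(23, 31)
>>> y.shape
(7, 7)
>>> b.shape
()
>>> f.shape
(7, 3)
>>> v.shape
(23, 5)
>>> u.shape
(3, 7, 7)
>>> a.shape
(23, 5)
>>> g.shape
()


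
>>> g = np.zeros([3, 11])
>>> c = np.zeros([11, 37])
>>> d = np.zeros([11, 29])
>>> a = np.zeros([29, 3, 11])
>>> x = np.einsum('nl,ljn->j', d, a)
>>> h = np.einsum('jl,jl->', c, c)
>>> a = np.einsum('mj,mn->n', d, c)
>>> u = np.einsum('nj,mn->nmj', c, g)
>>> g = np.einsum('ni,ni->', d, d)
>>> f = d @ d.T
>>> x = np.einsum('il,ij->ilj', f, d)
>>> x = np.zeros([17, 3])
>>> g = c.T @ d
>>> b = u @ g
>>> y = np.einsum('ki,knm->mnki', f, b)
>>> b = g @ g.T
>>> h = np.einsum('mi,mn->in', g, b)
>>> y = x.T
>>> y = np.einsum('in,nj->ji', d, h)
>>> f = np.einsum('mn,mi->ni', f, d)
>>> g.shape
(37, 29)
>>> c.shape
(11, 37)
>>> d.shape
(11, 29)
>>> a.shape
(37,)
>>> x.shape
(17, 3)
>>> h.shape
(29, 37)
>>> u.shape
(11, 3, 37)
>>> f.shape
(11, 29)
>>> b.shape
(37, 37)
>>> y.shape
(37, 11)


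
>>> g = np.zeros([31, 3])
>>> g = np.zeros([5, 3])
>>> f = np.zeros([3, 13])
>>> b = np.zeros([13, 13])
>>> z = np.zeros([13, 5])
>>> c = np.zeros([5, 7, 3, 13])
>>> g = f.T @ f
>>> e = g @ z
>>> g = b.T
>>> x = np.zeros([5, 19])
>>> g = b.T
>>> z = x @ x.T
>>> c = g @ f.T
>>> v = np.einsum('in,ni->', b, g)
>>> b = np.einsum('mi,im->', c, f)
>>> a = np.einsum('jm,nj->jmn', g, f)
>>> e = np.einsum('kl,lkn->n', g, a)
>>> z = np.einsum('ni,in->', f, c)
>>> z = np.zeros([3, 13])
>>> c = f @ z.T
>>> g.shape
(13, 13)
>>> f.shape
(3, 13)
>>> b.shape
()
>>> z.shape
(3, 13)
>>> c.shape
(3, 3)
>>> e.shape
(3,)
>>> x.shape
(5, 19)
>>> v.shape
()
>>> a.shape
(13, 13, 3)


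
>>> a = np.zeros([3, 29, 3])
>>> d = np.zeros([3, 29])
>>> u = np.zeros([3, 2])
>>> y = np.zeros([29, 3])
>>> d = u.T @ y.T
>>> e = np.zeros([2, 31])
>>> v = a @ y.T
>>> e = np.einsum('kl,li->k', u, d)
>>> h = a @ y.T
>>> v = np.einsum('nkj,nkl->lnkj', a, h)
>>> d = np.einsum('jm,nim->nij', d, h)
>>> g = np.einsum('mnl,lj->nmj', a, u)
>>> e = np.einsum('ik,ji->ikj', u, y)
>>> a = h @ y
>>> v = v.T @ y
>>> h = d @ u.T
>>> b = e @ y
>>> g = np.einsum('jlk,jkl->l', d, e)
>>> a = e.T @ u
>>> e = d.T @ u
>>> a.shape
(29, 2, 2)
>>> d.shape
(3, 29, 2)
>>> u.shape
(3, 2)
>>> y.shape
(29, 3)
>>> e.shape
(2, 29, 2)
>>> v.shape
(3, 29, 3, 3)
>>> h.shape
(3, 29, 3)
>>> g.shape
(29,)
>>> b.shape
(3, 2, 3)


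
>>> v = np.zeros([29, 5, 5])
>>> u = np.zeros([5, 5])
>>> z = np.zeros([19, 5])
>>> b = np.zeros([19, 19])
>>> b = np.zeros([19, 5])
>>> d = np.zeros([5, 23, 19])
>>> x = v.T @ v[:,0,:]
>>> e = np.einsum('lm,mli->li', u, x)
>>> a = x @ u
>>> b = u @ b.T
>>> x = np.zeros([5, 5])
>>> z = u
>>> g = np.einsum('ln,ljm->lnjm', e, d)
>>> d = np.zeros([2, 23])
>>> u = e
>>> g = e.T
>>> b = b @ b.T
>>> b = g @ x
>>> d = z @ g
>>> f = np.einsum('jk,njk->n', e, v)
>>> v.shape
(29, 5, 5)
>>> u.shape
(5, 5)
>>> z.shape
(5, 5)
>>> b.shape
(5, 5)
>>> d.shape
(5, 5)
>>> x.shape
(5, 5)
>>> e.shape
(5, 5)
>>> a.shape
(5, 5, 5)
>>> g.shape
(5, 5)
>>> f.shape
(29,)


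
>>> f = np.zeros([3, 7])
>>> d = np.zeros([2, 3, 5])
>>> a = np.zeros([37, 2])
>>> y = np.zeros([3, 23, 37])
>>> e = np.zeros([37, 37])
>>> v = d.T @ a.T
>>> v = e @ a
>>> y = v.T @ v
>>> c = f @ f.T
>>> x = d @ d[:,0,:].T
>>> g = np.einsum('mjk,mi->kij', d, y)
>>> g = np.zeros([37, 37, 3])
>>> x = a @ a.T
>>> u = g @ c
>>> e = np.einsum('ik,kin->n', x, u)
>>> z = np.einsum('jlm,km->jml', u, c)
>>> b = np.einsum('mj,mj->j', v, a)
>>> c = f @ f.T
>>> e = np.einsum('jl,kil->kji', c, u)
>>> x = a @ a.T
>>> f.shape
(3, 7)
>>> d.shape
(2, 3, 5)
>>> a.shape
(37, 2)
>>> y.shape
(2, 2)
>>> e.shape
(37, 3, 37)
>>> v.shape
(37, 2)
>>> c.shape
(3, 3)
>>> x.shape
(37, 37)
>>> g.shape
(37, 37, 3)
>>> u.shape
(37, 37, 3)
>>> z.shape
(37, 3, 37)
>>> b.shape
(2,)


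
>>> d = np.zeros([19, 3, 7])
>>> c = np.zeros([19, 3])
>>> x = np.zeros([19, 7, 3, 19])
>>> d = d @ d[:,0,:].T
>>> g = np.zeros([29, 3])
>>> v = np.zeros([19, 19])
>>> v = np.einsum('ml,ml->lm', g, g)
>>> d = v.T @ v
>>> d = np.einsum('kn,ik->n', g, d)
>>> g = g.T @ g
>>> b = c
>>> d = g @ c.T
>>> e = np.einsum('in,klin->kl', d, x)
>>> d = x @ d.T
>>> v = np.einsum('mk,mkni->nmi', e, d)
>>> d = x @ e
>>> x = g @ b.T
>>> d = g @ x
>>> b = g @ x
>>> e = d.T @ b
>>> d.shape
(3, 19)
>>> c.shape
(19, 3)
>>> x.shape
(3, 19)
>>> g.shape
(3, 3)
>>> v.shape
(3, 19, 3)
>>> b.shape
(3, 19)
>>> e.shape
(19, 19)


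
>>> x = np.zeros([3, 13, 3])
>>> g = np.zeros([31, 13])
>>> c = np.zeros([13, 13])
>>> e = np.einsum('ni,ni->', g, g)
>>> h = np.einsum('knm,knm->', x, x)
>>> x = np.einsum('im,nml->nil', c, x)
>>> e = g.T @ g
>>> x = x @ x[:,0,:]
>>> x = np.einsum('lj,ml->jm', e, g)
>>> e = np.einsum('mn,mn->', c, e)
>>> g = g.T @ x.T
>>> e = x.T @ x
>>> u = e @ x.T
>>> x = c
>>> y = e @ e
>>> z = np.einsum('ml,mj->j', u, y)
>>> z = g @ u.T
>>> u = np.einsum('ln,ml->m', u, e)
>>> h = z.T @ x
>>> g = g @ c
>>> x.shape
(13, 13)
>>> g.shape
(13, 13)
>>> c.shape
(13, 13)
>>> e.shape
(31, 31)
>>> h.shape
(31, 13)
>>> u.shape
(31,)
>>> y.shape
(31, 31)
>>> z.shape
(13, 31)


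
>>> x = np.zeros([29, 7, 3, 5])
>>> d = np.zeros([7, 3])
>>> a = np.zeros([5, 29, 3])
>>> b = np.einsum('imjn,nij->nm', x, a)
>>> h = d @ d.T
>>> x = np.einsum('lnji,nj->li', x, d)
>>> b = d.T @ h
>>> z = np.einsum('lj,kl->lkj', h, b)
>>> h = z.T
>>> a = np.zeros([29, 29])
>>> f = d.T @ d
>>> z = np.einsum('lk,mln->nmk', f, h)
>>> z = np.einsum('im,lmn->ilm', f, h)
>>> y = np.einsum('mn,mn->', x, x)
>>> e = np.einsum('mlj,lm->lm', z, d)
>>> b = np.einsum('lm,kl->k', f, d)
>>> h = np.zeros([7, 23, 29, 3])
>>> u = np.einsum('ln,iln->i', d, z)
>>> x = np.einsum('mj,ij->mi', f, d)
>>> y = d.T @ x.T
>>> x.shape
(3, 7)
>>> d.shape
(7, 3)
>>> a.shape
(29, 29)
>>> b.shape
(7,)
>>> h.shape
(7, 23, 29, 3)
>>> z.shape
(3, 7, 3)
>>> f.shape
(3, 3)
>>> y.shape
(3, 3)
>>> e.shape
(7, 3)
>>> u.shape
(3,)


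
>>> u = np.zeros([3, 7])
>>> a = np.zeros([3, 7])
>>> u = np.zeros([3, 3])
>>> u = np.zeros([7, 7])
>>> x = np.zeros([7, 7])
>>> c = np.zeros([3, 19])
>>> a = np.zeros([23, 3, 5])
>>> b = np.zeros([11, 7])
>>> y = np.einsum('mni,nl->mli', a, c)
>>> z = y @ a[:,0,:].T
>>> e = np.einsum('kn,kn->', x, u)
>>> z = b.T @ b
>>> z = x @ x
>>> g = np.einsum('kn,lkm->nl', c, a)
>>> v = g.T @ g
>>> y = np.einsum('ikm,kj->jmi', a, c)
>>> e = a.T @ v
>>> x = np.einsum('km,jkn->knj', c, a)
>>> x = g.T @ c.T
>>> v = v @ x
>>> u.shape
(7, 7)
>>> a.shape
(23, 3, 5)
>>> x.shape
(23, 3)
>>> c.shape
(3, 19)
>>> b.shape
(11, 7)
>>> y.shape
(19, 5, 23)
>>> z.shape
(7, 7)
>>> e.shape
(5, 3, 23)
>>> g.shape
(19, 23)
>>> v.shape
(23, 3)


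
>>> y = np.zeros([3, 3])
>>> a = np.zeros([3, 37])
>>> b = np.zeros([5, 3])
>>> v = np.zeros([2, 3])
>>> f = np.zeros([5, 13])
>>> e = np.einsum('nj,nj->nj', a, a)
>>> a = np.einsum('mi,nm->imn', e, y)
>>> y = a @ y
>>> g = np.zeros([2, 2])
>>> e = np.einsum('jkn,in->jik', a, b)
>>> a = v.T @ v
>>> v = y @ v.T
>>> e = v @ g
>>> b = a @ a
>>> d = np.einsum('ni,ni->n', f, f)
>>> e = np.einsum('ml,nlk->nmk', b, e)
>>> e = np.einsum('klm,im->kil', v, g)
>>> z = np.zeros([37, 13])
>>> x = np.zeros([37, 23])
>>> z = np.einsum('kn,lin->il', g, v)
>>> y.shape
(37, 3, 3)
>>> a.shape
(3, 3)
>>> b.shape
(3, 3)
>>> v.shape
(37, 3, 2)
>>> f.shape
(5, 13)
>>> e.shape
(37, 2, 3)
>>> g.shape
(2, 2)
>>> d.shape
(5,)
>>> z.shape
(3, 37)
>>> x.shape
(37, 23)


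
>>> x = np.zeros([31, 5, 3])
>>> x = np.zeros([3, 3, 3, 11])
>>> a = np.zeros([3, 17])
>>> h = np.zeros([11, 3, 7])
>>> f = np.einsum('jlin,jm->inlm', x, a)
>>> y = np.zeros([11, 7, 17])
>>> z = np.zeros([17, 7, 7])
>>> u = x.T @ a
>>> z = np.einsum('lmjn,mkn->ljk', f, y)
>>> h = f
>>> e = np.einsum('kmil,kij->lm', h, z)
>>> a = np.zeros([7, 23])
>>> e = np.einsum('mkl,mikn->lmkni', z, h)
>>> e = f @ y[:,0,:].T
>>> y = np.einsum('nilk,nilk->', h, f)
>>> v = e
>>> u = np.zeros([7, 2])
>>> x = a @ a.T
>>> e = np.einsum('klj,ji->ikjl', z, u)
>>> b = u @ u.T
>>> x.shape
(7, 7)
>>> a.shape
(7, 23)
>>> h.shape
(3, 11, 3, 17)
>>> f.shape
(3, 11, 3, 17)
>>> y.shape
()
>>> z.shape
(3, 3, 7)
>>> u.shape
(7, 2)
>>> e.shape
(2, 3, 7, 3)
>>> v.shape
(3, 11, 3, 11)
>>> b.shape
(7, 7)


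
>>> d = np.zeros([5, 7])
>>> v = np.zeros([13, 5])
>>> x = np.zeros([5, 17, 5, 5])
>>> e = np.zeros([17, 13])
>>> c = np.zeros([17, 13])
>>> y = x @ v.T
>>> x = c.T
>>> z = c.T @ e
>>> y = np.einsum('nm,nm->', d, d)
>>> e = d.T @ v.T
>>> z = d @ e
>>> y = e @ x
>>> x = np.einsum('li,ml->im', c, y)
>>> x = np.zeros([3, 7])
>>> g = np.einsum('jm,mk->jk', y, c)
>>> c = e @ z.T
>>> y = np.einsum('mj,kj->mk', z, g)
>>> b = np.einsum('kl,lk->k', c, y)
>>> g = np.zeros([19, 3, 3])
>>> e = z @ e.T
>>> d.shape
(5, 7)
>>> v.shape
(13, 5)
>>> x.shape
(3, 7)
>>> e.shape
(5, 7)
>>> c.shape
(7, 5)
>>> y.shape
(5, 7)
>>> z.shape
(5, 13)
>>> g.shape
(19, 3, 3)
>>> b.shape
(7,)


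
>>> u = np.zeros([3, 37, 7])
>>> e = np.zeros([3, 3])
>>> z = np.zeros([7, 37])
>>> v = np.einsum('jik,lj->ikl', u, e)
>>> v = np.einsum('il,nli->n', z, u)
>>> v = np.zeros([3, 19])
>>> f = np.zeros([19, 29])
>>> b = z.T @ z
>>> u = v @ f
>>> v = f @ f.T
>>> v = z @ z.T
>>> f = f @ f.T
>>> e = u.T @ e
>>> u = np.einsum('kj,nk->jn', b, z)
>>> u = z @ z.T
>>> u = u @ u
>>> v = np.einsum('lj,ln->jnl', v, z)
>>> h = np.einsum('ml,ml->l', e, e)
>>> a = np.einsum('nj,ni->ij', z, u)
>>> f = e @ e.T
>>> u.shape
(7, 7)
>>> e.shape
(29, 3)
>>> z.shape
(7, 37)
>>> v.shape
(7, 37, 7)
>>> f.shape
(29, 29)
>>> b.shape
(37, 37)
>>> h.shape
(3,)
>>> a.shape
(7, 37)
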